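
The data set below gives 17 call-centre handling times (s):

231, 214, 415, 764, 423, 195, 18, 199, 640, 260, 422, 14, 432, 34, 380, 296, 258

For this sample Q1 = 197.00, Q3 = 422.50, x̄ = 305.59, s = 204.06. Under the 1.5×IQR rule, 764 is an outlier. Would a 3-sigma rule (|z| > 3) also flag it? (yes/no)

z = (764 − 305.59) / 204.06 = 2.25.
|z| = 2.25 ≤ 3.

no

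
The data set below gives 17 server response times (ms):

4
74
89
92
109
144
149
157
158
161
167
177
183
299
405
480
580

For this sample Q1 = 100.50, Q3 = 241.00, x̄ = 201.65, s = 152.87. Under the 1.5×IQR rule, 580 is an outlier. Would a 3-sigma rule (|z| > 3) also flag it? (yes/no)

z = (580 − 201.65) / 152.87 = 2.47.
|z| = 2.47 ≤ 3.

no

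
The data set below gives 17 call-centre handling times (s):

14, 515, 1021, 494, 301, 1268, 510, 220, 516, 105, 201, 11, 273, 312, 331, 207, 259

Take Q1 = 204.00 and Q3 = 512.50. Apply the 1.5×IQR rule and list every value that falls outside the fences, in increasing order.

IQR = Q3 − Q1 = 512.50 − 204.00 = 308.50.
Lower fence = Q1 − 1.5·IQR = 204.00 − 462.75 = -258.75.
Upper fence = Q3 + 1.5·IQR = 512.50 + 462.75 = 975.25.
1021 > 975.25 → outlier.
1268 > 975.25 → outlier.
All remaining values lie within [-258.75, 975.25].

1021, 1268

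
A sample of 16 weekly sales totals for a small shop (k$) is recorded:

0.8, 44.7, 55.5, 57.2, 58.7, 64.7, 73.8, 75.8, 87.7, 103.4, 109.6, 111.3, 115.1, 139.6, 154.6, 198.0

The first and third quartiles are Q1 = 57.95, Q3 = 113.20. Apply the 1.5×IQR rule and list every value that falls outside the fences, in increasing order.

198.0

IQR = Q3 − Q1 = 113.20 − 57.95 = 55.25.
Lower fence = Q1 − 1.5·IQR = 57.95 − 82.875 = -24.925.
Upper fence = Q3 + 1.5·IQR = 113.20 + 82.875 = 196.075.
198.0 > 196.075 → outlier.
All remaining values lie within [-24.925, 196.075].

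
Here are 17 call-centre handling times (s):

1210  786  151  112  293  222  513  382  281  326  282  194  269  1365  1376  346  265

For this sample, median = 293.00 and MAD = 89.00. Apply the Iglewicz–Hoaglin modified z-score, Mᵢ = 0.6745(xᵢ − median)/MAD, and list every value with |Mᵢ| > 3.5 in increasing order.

786, 1210, 1365, 1376

|Mᵢ| > 3.5 ⇔ |xᵢ − 293.00| > 3.5·89.00/0.6745 = 461.82.
So outliers lie outside [-168.82, 754.82].
786: M = 3.74 → outlier.
1210: M = 6.95 → outlier.
1365: M = 8.12 → outlier.
1376: M = 8.21 → outlier.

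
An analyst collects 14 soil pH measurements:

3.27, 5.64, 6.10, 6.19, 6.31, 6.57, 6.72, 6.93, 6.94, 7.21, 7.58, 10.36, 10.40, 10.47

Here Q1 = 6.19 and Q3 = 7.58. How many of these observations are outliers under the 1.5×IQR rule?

4

IQR = 1.39; fences at 6.19 − 2.085 = 4.105 and 7.58 + 2.085 = 9.665.
Outside the cutoffs: 3.27, 10.36, 10.40, 10.47.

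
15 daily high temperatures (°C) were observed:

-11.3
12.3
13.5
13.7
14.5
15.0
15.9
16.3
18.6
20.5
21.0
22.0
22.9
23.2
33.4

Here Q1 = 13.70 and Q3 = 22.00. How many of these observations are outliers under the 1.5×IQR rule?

1

IQR = 8.30; fences at 13.70 − 12.45 = 1.25 and 22.00 + 12.45 = 34.45.
Outside the cutoffs: -11.3.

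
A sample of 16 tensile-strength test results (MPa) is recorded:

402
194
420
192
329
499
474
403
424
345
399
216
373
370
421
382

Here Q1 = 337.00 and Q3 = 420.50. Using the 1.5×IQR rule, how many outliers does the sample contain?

IQR = 83.50; fences at 337.00 − 125.25 = 211.75 and 420.50 + 125.25 = 545.75.
Outside the cutoffs: 192, 194.

2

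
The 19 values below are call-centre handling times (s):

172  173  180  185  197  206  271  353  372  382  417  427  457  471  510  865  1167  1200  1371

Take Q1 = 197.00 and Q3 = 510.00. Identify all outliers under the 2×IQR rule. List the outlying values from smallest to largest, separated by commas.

IQR = Q3 − Q1 = 510.00 − 197.00 = 313.00.
Lower fence = Q1 − 2·IQR = 197.00 − 626.00 = -429.00.
Upper fence = Q3 + 2·IQR = 510.00 + 626.00 = 1136.00.
1167 > 1136.00 → outlier.
1200 > 1136.00 → outlier.
1371 > 1136.00 → outlier.
All remaining values lie within [-429.00, 1136.00].

1167, 1200, 1371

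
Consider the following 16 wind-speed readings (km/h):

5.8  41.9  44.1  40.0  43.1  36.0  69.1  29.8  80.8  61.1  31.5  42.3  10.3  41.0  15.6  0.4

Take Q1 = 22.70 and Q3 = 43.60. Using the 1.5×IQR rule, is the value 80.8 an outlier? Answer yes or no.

yes

IQR = Q3 − Q1 = 43.60 − 22.70 = 20.90.
Lower fence = Q1 − 1.5·IQR = 22.70 − 31.35 = -8.65.
Upper fence = Q3 + 1.5·IQR = 43.60 + 31.35 = 74.95.
80.8 lies above the upper fence.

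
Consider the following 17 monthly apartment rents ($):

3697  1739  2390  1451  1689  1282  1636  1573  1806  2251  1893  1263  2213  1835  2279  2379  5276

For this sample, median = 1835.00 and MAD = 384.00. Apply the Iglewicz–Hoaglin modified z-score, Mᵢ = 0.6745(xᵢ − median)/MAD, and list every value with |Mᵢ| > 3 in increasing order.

|Mᵢ| > 3 ⇔ |xᵢ − 1835.00| > 3·384.00/0.6745 = 1707.93.
So outliers lie outside [127.07, 3542.93].
3697: M = 3.27 → outlier.
5276: M = 6.04 → outlier.

3697, 5276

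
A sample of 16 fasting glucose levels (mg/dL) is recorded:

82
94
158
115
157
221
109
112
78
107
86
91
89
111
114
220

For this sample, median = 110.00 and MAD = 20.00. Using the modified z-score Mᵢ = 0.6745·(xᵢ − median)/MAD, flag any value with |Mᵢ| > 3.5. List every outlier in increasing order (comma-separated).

|Mᵢ| > 3.5 ⇔ |xᵢ − 110.00| > 3.5·20.00/0.6745 = 103.78.
So outliers lie outside [6.22, 213.78].
220: M = 3.71 → outlier.
221: M = 3.74 → outlier.

220, 221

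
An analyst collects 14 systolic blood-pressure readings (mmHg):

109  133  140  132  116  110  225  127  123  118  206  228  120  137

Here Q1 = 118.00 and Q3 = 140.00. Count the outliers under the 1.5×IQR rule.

3

IQR = 22.00; fences at 118.00 − 33.00 = 85.00 and 140.00 + 33.00 = 173.00.
Outside the cutoffs: 206, 225, 228.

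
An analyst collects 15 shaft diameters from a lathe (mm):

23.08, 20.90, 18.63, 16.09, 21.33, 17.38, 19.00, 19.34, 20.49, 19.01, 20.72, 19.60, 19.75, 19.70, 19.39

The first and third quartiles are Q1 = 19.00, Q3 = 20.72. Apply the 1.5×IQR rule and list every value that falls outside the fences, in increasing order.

16.09

IQR = Q3 − Q1 = 20.72 − 19.00 = 1.72.
Lower fence = Q1 − 1.5·IQR = 19.00 − 2.58 = 16.42.
Upper fence = Q3 + 1.5·IQR = 20.72 + 2.58 = 23.30.
16.09 < 16.42 → outlier.
All remaining values lie within [16.42, 23.30].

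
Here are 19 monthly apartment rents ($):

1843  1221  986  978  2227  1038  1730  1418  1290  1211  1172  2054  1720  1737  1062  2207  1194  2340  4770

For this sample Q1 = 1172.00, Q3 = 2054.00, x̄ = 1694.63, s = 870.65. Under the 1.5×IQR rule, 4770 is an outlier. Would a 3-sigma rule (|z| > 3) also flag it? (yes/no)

yes

z = (4770 − 1694.63) / 870.65 = 3.53.
|z| = 3.53 > 3.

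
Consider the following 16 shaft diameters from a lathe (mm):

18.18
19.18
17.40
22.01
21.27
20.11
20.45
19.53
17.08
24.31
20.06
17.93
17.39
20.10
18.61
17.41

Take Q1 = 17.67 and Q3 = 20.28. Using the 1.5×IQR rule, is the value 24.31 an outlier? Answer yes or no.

IQR = Q3 − Q1 = 20.28 − 17.67 = 2.61.
Lower fence = Q1 − 1.5·IQR = 17.67 − 3.915 = 13.755.
Upper fence = Q3 + 1.5·IQR = 20.28 + 3.915 = 24.195.
24.31 lies above the upper fence.

yes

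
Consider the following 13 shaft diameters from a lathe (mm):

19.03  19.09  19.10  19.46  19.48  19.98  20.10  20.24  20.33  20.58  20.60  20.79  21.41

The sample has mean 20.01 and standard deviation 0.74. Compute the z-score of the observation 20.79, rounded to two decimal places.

1.05

z = (20.79 − 20.01) / 0.74 = 1.05.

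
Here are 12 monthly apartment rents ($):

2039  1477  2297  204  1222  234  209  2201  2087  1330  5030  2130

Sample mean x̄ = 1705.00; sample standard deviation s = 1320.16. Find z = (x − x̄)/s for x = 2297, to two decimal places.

0.45

z = (2297 − 1705.00) / 1320.16 = 0.45.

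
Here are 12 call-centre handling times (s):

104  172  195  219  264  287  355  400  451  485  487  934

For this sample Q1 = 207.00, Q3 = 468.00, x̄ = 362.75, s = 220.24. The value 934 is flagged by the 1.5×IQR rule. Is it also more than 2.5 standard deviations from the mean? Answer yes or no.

z = (934 − 362.75) / 220.24 = 2.59.
|z| = 2.59 > 2.5.

yes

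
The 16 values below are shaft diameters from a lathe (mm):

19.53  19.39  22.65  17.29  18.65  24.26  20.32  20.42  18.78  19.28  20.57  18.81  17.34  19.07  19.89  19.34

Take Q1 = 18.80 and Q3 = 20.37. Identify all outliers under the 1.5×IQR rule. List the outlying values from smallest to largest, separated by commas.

IQR = Q3 − Q1 = 20.37 − 18.80 = 1.57.
Lower fence = Q1 − 1.5·IQR = 18.80 − 2.355 = 16.445.
Upper fence = Q3 + 1.5·IQR = 20.37 + 2.355 = 22.725.
24.26 > 22.725 → outlier.
All remaining values lie within [16.445, 22.725].

24.26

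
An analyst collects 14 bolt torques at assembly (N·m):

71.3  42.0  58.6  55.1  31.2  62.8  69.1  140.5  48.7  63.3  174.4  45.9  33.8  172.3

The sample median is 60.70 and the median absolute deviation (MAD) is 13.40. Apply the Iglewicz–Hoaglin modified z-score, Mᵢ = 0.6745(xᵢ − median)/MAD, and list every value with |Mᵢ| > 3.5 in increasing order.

|Mᵢ| > 3.5 ⇔ |xᵢ − 60.70| > 3.5·13.40/0.6745 = 69.53.
So outliers lie outside [-8.83, 130.23].
140.5: M = 4.02 → outlier.
172.3: M = 5.62 → outlier.
174.4: M = 5.72 → outlier.

140.5, 172.3, 174.4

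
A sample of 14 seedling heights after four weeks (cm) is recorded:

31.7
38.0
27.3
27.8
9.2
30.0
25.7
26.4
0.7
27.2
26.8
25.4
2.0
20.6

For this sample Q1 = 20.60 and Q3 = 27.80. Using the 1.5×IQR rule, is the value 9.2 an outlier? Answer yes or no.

yes

IQR = Q3 − Q1 = 27.80 − 20.60 = 7.20.
Lower fence = Q1 − 1.5·IQR = 20.60 − 10.80 = 9.80.
Upper fence = Q3 + 1.5·IQR = 27.80 + 10.80 = 38.60.
9.2 lies below the lower fence.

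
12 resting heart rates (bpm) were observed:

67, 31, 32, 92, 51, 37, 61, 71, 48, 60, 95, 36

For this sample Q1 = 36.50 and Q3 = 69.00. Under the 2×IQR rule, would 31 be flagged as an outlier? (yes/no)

IQR = Q3 − Q1 = 69.00 − 36.50 = 32.50.
Lower fence = Q1 − 2·IQR = 36.50 − 65.00 = -28.50.
Upper fence = Q3 + 2·IQR = 69.00 + 65.00 = 134.00.
31 lies within [-28.50, 134.00].

no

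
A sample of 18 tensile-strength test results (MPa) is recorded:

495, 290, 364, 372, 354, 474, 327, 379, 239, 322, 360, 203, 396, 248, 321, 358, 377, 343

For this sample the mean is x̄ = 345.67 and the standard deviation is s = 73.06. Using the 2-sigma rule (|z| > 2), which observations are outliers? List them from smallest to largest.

495

Cutoffs at x̄ ± 2s: 345.67 ± 2·73.06 = [199.55, 491.79].
495: z = 2.04, |z| > 2 → outlier.
Every other value lies within [199.55, 491.79].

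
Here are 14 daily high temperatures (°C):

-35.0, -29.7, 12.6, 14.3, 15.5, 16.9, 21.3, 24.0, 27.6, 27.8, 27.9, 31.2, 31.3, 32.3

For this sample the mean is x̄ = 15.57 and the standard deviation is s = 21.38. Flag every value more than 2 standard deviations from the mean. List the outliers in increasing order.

-35.0, -29.7

Cutoffs at x̄ ± 2s: 15.57 ± 2·21.38 = [-27.19, 58.33].
-35.0: z = -2.37, |z| > 2 → outlier.
-29.7: z = -2.12, |z| > 2 → outlier.
Every other value lies within [-27.19, 58.33].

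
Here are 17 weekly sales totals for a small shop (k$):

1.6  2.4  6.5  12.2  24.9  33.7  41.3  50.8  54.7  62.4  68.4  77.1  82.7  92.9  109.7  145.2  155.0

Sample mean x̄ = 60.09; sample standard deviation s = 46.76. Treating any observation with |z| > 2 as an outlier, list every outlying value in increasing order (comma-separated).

Cutoffs at x̄ ± 2s: 60.09 ± 2·46.76 = [-33.43, 153.61].
155.0: z = 2.03, |z| > 2 → outlier.
Every other value lies within [-33.43, 153.61].

155.0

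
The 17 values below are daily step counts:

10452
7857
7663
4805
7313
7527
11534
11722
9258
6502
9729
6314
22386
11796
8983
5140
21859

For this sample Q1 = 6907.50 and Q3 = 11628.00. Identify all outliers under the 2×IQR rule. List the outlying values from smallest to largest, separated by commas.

21859, 22386

IQR = Q3 − Q1 = 11628.00 − 6907.50 = 4720.50.
Lower fence = Q1 − 2·IQR = 6907.50 − 9441.00 = -2533.50.
Upper fence = Q3 + 2·IQR = 11628.00 + 9441.00 = 21069.00.
21859 > 21069.00 → outlier.
22386 > 21069.00 → outlier.
All remaining values lie within [-2533.50, 21069.00].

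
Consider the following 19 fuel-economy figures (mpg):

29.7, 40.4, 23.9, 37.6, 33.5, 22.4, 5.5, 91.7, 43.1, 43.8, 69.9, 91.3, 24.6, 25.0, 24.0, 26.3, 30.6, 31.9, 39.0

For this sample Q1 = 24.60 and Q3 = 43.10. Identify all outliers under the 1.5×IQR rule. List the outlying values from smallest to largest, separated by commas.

91.3, 91.7

IQR = Q3 − Q1 = 43.10 − 24.60 = 18.50.
Lower fence = Q1 − 1.5·IQR = 24.60 − 27.75 = -3.15.
Upper fence = Q3 + 1.5·IQR = 43.10 + 27.75 = 70.85.
91.3 > 70.85 → outlier.
91.7 > 70.85 → outlier.
All remaining values lie within [-3.15, 70.85].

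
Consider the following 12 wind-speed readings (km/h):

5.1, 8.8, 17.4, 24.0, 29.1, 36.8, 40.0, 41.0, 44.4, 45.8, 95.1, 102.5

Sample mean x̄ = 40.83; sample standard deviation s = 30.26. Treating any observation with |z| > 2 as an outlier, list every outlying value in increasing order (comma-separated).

Cutoffs at x̄ ± 2s: 40.83 ± 2·30.26 = [-19.69, 101.35].
102.5: z = 2.04, |z| > 2 → outlier.
Every other value lies within [-19.69, 101.35].

102.5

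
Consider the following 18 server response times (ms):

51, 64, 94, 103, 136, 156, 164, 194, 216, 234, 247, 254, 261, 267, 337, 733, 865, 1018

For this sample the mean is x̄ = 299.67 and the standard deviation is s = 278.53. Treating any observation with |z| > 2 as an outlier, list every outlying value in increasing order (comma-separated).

865, 1018

Cutoffs at x̄ ± 2s: 299.67 ± 2·278.53 = [-257.39, 856.73].
865: z = 2.03, |z| > 2 → outlier.
1018: z = 2.58, |z| > 2 → outlier.
Every other value lies within [-257.39, 856.73].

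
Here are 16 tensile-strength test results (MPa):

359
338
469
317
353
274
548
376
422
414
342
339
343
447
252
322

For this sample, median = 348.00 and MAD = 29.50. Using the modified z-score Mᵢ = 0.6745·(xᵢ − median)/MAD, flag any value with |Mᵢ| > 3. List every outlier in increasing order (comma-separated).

548

|Mᵢ| > 3 ⇔ |xᵢ − 348.00| > 3·29.50/0.6745 = 131.21.
So outliers lie outside [216.79, 479.21].
548: M = 4.57 → outlier.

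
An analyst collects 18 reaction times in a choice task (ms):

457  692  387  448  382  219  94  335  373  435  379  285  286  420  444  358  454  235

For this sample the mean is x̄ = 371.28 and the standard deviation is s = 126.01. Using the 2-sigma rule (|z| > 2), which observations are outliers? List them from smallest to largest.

Cutoffs at x̄ ± 2s: 371.28 ± 2·126.01 = [119.26, 623.30].
94: z = -2.20, |z| > 2 → outlier.
692: z = 2.55, |z| > 2 → outlier.
Every other value lies within [119.26, 623.30].

94, 692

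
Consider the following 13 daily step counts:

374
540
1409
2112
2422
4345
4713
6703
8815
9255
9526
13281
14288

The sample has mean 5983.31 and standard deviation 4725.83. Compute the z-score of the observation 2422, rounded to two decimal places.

-0.75

z = (2422 − 5983.31) / 4725.83 = -0.75.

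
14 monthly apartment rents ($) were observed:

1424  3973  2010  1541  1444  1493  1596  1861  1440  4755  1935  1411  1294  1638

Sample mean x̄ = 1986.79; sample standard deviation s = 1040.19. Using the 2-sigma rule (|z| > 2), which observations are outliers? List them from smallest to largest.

Cutoffs at x̄ ± 2s: 1986.79 ± 2·1040.19 = [-93.59, 4067.17].
4755: z = 2.66, |z| > 2 → outlier.
Every other value lies within [-93.59, 4067.17].

4755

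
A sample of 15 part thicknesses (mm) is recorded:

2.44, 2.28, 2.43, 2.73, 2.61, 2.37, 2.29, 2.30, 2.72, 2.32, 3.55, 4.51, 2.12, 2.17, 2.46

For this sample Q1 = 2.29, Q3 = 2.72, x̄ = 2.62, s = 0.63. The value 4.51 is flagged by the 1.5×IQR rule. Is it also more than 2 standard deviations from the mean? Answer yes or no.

yes

z = (4.51 − 2.62) / 0.63 = 3.00.
|z| = 3.00 > 2.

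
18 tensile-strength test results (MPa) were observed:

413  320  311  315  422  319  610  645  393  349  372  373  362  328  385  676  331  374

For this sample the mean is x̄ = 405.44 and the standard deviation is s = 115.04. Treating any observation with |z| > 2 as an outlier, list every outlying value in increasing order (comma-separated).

645, 676

Cutoffs at x̄ ± 2s: 405.44 ± 2·115.04 = [175.36, 635.52].
645: z = 2.08, |z| > 2 → outlier.
676: z = 2.35, |z| > 2 → outlier.
Every other value lies within [175.36, 635.52].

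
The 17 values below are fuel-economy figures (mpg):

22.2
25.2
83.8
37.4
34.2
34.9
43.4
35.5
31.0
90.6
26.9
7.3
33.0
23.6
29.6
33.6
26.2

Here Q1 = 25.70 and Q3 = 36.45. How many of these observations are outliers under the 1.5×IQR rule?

3

IQR = 10.75; fences at 25.70 − 16.125 = 9.575 and 36.45 + 16.125 = 52.575.
Outside the cutoffs: 7.3, 83.8, 90.6.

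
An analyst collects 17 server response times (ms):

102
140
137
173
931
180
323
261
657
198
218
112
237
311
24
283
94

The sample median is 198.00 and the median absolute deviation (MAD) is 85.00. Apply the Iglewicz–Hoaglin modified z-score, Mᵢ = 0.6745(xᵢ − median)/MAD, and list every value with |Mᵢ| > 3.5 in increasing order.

657, 931

|Mᵢ| > 3.5 ⇔ |xᵢ − 198.00| > 3.5·85.00/0.6745 = 441.07.
So outliers lie outside [-243.07, 639.07].
657: M = 3.64 → outlier.
931: M = 5.82 → outlier.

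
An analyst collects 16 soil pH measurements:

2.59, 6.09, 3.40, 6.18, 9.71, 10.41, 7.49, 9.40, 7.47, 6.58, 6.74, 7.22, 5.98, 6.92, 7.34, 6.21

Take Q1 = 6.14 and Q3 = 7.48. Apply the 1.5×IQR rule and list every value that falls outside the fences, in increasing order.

IQR = Q3 − Q1 = 7.48 − 6.14 = 1.34.
Lower fence = Q1 − 1.5·IQR = 6.14 − 2.01 = 4.13.
Upper fence = Q3 + 1.5·IQR = 7.48 + 2.01 = 9.49.
2.59 < 4.13 → outlier.
3.40 < 4.13 → outlier.
9.71 > 9.49 → outlier.
10.41 > 9.49 → outlier.
All remaining values lie within [4.13, 9.49].

2.59, 3.40, 9.71, 10.41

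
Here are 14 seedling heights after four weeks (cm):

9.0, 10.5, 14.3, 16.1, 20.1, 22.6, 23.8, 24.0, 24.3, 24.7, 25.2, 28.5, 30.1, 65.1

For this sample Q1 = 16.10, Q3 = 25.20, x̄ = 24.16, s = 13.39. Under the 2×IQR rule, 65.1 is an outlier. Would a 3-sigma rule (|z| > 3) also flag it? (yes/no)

z = (65.1 − 24.16) / 13.39 = 3.06.
|z| = 3.06 > 3.

yes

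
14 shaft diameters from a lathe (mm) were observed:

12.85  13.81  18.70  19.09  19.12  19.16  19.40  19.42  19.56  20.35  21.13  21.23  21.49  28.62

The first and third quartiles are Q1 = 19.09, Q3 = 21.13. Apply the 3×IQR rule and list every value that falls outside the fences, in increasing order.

12.85, 28.62

IQR = Q3 − Q1 = 21.13 − 19.09 = 2.04.
Lower fence = Q1 − 3·IQR = 19.09 − 6.12 = 12.97.
Upper fence = Q3 + 3·IQR = 21.13 + 6.12 = 27.25.
12.85 < 12.97 → outlier.
28.62 > 27.25 → outlier.
All remaining values lie within [12.97, 27.25].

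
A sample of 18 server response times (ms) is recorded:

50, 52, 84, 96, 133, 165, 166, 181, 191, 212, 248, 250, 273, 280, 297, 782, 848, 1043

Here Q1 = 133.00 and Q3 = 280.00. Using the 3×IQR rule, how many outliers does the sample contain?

3

IQR = 147.00; fences at 133.00 − 441.00 = -308.00 and 280.00 + 441.00 = 721.00.
Outside the cutoffs: 782, 848, 1043.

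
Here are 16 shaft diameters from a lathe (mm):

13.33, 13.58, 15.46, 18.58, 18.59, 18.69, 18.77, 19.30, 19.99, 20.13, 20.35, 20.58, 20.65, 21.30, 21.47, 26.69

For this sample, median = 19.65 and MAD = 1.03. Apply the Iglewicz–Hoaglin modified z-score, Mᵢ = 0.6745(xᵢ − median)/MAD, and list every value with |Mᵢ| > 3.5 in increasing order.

|Mᵢ| > 3.5 ⇔ |xᵢ − 19.65| > 3.5·1.03/0.6745 = 5.34.
So outliers lie outside [14.31, 24.99].
13.33: M = -4.14 → outlier.
13.58: M = -3.97 → outlier.
26.69: M = 4.61 → outlier.

13.33, 13.58, 26.69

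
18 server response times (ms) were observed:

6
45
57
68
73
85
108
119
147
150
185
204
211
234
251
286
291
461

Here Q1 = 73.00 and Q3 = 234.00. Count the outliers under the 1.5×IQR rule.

0

IQR = 161.00; fences at 73.00 − 241.50 = -168.50 and 234.00 + 241.50 = 475.50.
Every value lies within the cutoffs.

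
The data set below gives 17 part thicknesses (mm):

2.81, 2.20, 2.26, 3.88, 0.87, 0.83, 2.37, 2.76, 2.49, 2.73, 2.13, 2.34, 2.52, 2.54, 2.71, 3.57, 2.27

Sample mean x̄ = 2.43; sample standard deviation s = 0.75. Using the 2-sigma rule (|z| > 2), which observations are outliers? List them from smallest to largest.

Cutoffs at x̄ ± 2s: 2.43 ± 2·0.75 = [0.93, 3.93].
0.83: z = -2.13, |z| > 2 → outlier.
0.87: z = -2.08, |z| > 2 → outlier.
Every other value lies within [0.93, 3.93].

0.83, 0.87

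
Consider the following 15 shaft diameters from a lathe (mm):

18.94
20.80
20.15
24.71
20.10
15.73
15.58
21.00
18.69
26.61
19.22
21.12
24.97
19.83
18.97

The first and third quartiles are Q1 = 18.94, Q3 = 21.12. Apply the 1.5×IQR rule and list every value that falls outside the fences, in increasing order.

15.58, 24.71, 24.97, 26.61

IQR = Q3 − Q1 = 21.12 − 18.94 = 2.18.
Lower fence = Q1 − 1.5·IQR = 18.94 − 3.27 = 15.67.
Upper fence = Q3 + 1.5·IQR = 21.12 + 3.27 = 24.39.
15.58 < 15.67 → outlier.
24.71 > 24.39 → outlier.
24.97 > 24.39 → outlier.
26.61 > 24.39 → outlier.
All remaining values lie within [15.67, 24.39].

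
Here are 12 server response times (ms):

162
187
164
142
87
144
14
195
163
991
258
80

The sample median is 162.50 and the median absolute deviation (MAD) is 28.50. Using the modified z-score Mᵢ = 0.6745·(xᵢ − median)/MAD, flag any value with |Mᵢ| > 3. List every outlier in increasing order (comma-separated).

|Mᵢ| > 3 ⇔ |xᵢ − 162.50| > 3·28.50/0.6745 = 126.76.
So outliers lie outside [35.74, 289.26].
14: M = -3.51 → outlier.
991: M = 19.61 → outlier.

14, 991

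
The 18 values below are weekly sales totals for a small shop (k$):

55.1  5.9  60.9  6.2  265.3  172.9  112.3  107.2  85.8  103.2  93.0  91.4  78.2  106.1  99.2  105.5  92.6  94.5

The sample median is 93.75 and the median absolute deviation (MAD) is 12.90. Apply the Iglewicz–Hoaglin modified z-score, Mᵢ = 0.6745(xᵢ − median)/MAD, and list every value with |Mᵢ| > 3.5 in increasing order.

|Mᵢ| > 3.5 ⇔ |xᵢ − 93.75| > 3.5·12.90/0.6745 = 66.94.
So outliers lie outside [26.81, 160.69].
5.9: M = -4.59 → outlier.
6.2: M = -4.58 → outlier.
172.9: M = 4.14 → outlier.
265.3: M = 8.97 → outlier.

5.9, 6.2, 172.9, 265.3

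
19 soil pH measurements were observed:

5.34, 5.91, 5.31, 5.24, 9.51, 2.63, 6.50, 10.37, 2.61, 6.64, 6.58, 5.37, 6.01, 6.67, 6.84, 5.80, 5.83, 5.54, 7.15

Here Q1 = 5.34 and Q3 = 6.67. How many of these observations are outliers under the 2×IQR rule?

4

IQR = 1.33; fences at 5.34 − 2.66 = 2.68 and 6.67 + 2.66 = 9.33.
Outside the cutoffs: 2.61, 2.63, 9.51, 10.37.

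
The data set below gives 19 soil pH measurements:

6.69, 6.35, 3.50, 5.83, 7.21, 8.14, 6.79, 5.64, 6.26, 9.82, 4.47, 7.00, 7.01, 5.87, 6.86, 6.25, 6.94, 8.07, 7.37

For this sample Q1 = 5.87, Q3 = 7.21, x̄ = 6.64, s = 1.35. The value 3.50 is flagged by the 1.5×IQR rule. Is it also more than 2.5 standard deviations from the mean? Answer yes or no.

no

z = (3.50 − 6.64) / 1.35 = -2.33.
|z| = 2.33 ≤ 2.5.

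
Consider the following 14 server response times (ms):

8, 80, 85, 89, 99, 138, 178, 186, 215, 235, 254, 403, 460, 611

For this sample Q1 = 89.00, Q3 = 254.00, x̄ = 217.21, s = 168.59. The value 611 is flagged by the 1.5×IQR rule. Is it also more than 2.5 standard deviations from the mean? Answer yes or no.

no

z = (611 − 217.21) / 168.59 = 2.34.
|z| = 2.34 ≤ 2.5.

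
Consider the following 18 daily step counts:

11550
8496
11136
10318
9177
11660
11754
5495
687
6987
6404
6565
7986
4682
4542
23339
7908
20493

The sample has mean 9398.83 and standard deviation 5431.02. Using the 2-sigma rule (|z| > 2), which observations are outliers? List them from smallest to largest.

Cutoffs at x̄ ± 2s: 9398.83 ± 2·5431.02 = [-1463.21, 20260.87].
20493: z = 2.04, |z| > 2 → outlier.
23339: z = 2.57, |z| > 2 → outlier.
Every other value lies within [-1463.21, 20260.87].

20493, 23339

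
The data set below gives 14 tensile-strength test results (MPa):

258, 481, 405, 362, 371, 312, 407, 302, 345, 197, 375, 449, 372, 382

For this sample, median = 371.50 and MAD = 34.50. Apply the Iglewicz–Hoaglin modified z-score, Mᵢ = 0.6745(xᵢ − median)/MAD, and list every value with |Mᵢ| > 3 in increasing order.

|Mᵢ| > 3 ⇔ |xᵢ − 371.50| > 3·34.50/0.6745 = 153.45.
So outliers lie outside [218.05, 524.95].
197: M = -3.41 → outlier.

197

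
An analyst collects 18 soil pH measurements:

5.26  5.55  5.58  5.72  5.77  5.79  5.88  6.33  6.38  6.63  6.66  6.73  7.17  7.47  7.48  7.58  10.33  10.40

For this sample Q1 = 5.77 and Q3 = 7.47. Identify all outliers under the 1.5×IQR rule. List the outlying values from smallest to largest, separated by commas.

IQR = Q3 − Q1 = 7.47 − 5.77 = 1.70.
Lower fence = Q1 − 1.5·IQR = 5.77 − 2.55 = 3.22.
Upper fence = Q3 + 1.5·IQR = 7.47 + 2.55 = 10.02.
10.33 > 10.02 → outlier.
10.40 > 10.02 → outlier.
All remaining values lie within [3.22, 10.02].

10.33, 10.40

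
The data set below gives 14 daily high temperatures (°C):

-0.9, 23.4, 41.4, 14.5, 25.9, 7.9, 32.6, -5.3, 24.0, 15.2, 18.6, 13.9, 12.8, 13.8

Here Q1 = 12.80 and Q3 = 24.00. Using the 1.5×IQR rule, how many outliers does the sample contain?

IQR = 11.20; fences at 12.80 − 16.80 = -4.00 and 24.00 + 16.80 = 40.80.
Outside the cutoffs: -5.3, 41.4.

2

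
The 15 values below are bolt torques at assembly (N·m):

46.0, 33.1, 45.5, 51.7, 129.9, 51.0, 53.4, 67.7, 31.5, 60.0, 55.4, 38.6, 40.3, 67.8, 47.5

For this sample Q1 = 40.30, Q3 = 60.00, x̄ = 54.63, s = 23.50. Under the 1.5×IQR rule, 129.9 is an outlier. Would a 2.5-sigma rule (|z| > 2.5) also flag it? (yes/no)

yes

z = (129.9 − 54.63) / 23.50 = 3.20.
|z| = 3.20 > 2.5.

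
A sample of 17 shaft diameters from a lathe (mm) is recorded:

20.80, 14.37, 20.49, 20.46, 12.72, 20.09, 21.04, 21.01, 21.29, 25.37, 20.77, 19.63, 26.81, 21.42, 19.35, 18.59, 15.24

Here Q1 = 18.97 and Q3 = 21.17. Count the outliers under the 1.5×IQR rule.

5

IQR = 2.20; fences at 18.97 − 3.30 = 15.67 and 21.17 + 3.30 = 24.47.
Outside the cutoffs: 12.72, 14.37, 15.24, 25.37, 26.81.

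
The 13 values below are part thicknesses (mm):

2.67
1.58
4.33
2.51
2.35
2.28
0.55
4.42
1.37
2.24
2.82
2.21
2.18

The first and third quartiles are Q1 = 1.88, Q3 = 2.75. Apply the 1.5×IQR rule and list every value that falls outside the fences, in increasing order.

IQR = Q3 − Q1 = 2.75 − 1.88 = 0.87.
Lower fence = Q1 − 1.5·IQR = 1.88 − 1.305 = 0.575.
Upper fence = Q3 + 1.5·IQR = 2.75 + 1.305 = 4.055.
0.55 < 0.575 → outlier.
4.33 > 4.055 → outlier.
4.42 > 4.055 → outlier.
All remaining values lie within [0.575, 4.055].

0.55, 4.33, 4.42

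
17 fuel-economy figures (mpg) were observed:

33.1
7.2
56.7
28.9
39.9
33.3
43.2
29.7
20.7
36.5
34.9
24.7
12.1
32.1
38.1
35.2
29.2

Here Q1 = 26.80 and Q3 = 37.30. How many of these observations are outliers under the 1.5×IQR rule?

2

IQR = 10.50; fences at 26.80 − 15.75 = 11.05 and 37.30 + 15.75 = 53.05.
Outside the cutoffs: 7.2, 56.7.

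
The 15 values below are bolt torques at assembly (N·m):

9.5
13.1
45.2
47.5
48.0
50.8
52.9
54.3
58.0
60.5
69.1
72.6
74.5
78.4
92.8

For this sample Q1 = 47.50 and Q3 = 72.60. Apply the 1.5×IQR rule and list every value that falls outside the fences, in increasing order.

IQR = Q3 − Q1 = 72.60 − 47.50 = 25.10.
Lower fence = Q1 − 1.5·IQR = 47.50 − 37.65 = 9.85.
Upper fence = Q3 + 1.5·IQR = 72.60 + 37.65 = 110.25.
9.5 < 9.85 → outlier.
All remaining values lie within [9.85, 110.25].

9.5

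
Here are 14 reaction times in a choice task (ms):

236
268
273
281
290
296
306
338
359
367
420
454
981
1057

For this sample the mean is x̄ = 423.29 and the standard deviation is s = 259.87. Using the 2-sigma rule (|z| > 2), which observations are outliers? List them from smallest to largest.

981, 1057

Cutoffs at x̄ ± 2s: 423.29 ± 2·259.87 = [-96.45, 943.03].
981: z = 2.15, |z| > 2 → outlier.
1057: z = 2.44, |z| > 2 → outlier.
Every other value lies within [-96.45, 943.03].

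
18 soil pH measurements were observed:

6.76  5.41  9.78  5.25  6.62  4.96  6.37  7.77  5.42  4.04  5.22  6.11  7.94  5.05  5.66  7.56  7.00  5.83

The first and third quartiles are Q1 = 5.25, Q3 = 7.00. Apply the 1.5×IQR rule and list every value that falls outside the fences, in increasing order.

IQR = Q3 − Q1 = 7.00 − 5.25 = 1.75.
Lower fence = Q1 − 1.5·IQR = 5.25 − 2.625 = 2.625.
Upper fence = Q3 + 1.5·IQR = 7.00 + 2.625 = 9.625.
9.78 > 9.625 → outlier.
All remaining values lie within [2.625, 9.625].

9.78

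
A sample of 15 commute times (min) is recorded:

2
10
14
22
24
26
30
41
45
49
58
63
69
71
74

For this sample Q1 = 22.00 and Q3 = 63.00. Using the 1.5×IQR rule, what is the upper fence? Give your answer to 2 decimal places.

124.50

IQR = Q3 − Q1 = 63.00 − 22.00 = 41.00.
Lower fence = Q1 − 1.5·IQR = 22.00 − 61.50 = -39.50.
Upper fence = Q3 + 1.5·IQR = 63.00 + 61.50 = 124.50.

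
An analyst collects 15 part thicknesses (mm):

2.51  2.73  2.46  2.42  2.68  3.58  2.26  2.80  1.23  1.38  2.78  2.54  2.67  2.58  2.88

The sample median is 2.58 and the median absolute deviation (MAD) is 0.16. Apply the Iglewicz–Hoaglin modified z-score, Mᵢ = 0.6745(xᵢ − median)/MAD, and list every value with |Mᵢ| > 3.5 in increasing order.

1.23, 1.38, 3.58

|Mᵢ| > 3.5 ⇔ |xᵢ − 2.58| > 3.5·0.16/0.6745 = 0.83.
So outliers lie outside [1.75, 3.41].
1.23: M = -5.69 → outlier.
1.38: M = -5.06 → outlier.
3.58: M = 4.22 → outlier.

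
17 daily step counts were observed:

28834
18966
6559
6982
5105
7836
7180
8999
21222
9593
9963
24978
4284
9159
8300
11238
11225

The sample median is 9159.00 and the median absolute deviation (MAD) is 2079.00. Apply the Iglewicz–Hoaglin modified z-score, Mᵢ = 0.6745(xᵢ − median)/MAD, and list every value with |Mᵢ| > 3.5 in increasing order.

21222, 24978, 28834

|Mᵢ| > 3.5 ⇔ |xᵢ − 9159.00| > 3.5·2079.00/0.6745 = 10787.99.
So outliers lie outside [-1628.99, 19946.99].
21222: M = 3.91 → outlier.
24978: M = 5.13 → outlier.
28834: M = 6.38 → outlier.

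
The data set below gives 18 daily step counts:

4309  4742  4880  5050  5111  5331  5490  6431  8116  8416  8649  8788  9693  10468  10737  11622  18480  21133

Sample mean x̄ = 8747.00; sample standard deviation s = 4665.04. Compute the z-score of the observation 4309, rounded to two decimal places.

z = (4309 − 8747.00) / 4665.04 = -0.95.

-0.95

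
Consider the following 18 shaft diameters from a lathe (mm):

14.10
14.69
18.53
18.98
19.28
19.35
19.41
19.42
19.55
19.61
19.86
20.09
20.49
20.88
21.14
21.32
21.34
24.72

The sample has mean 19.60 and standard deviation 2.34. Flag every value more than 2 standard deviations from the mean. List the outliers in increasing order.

14.10, 14.69, 24.72

Cutoffs at x̄ ± 2s: 19.60 ± 2·2.34 = [14.92, 24.28].
14.10: z = -2.35, |z| > 2 → outlier.
14.69: z = -2.10, |z| > 2 → outlier.
24.72: z = 2.19, |z| > 2 → outlier.
Every other value lies within [14.92, 24.28].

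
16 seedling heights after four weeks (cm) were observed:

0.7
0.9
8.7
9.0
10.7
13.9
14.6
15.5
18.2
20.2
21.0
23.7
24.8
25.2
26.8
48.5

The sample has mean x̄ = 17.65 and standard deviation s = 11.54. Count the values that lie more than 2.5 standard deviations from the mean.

Cutoffs: x̄ ± 2.5s = [-11.20, 46.50].
Outside the cutoffs: 48.5.

1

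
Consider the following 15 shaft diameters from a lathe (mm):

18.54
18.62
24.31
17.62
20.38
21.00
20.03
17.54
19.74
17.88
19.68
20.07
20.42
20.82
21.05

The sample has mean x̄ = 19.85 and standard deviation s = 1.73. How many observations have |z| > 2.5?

1

Cutoffs: x̄ ± 2.5s = [15.525, 24.175].
Outside the cutoffs: 24.31.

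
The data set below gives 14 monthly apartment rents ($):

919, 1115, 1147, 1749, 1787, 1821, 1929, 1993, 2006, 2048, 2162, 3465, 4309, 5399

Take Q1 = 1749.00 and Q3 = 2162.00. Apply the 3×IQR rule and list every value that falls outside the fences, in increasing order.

IQR = Q3 − Q1 = 2162.00 − 1749.00 = 413.00.
Lower fence = Q1 − 3·IQR = 1749.00 − 1239.00 = 510.00.
Upper fence = Q3 + 3·IQR = 2162.00 + 1239.00 = 3401.00.
3465 > 3401.00 → outlier.
4309 > 3401.00 → outlier.
5399 > 3401.00 → outlier.
All remaining values lie within [510.00, 3401.00].

3465, 4309, 5399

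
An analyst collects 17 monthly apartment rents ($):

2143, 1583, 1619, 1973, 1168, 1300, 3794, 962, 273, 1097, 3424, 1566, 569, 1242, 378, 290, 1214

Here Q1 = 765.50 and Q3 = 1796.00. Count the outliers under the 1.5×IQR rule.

IQR = 1030.50; fences at 765.50 − 1545.75 = -780.25 and 1796.00 + 1545.75 = 3341.75.
Outside the cutoffs: 3424, 3794.

2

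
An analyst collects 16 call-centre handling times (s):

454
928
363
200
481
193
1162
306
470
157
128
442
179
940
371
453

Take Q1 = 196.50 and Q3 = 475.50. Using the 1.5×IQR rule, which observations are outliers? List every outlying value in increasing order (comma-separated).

928, 940, 1162

IQR = Q3 − Q1 = 475.50 − 196.50 = 279.00.
Lower fence = Q1 − 1.5·IQR = 196.50 − 418.50 = -222.00.
Upper fence = Q3 + 1.5·IQR = 475.50 + 418.50 = 894.00.
928 > 894.00 → outlier.
940 > 894.00 → outlier.
1162 > 894.00 → outlier.
All remaining values lie within [-222.00, 894.00].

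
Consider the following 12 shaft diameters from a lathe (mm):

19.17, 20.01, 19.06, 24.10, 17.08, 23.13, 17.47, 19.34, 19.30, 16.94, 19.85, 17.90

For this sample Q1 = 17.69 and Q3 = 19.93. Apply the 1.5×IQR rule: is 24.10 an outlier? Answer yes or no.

IQR = Q3 − Q1 = 19.93 − 17.69 = 2.24.
Lower fence = Q1 − 1.5·IQR = 17.69 − 3.36 = 14.33.
Upper fence = Q3 + 1.5·IQR = 19.93 + 3.36 = 23.29.
24.10 lies above the upper fence.

yes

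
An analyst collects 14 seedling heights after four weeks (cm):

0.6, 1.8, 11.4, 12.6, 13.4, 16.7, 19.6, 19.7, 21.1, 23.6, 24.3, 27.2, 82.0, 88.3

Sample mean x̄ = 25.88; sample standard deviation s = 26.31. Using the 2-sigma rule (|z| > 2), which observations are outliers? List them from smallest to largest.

82.0, 88.3

Cutoffs at x̄ ± 2s: 25.88 ± 2·26.31 = [-26.74, 78.50].
82.0: z = 2.13, |z| > 2 → outlier.
88.3: z = 2.37, |z| > 2 → outlier.
Every other value lies within [-26.74, 78.50].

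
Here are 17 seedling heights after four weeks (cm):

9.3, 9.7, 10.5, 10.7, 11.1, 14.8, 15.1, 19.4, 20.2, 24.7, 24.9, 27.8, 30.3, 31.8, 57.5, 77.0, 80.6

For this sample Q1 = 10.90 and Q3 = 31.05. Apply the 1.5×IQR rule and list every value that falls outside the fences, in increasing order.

77.0, 80.6

IQR = Q3 − Q1 = 31.05 − 10.90 = 20.15.
Lower fence = Q1 − 1.5·IQR = 10.90 − 30.225 = -19.325.
Upper fence = Q3 + 1.5·IQR = 31.05 + 30.225 = 61.275.
77.0 > 61.275 → outlier.
80.6 > 61.275 → outlier.
All remaining values lie within [-19.325, 61.275].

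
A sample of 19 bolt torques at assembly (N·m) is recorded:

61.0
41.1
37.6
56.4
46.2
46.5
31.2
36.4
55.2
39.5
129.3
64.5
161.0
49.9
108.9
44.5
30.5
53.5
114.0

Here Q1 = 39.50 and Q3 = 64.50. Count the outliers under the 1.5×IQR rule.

4

IQR = 25.00; fences at 39.50 − 37.50 = 2.00 and 64.50 + 37.50 = 102.00.
Outside the cutoffs: 108.9, 114.0, 129.3, 161.0.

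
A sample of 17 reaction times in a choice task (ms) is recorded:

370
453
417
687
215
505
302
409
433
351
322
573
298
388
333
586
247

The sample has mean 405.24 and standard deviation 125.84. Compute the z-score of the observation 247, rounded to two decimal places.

z = (247 − 405.24) / 125.84 = -1.26.

-1.26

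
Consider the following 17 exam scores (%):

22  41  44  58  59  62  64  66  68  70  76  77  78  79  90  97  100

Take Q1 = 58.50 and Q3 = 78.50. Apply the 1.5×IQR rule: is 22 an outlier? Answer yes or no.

yes

IQR = Q3 − Q1 = 78.50 − 58.50 = 20.00.
Lower fence = Q1 − 1.5·IQR = 58.50 − 30.00 = 28.50.
Upper fence = Q3 + 1.5·IQR = 78.50 + 30.00 = 108.50.
22 lies below the lower fence.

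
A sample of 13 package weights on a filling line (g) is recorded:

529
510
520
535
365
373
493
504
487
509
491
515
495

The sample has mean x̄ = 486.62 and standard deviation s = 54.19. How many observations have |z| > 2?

2

Cutoffs: x̄ ± 2s = [378.24, 595.00].
Outside the cutoffs: 365, 373.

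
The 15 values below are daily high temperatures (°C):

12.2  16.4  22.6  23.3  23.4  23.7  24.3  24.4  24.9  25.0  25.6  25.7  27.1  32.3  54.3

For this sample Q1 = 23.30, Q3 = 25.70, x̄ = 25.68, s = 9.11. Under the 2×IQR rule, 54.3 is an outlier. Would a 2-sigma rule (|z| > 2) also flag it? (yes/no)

z = (54.3 − 25.68) / 9.11 = 3.14.
|z| = 3.14 > 2.

yes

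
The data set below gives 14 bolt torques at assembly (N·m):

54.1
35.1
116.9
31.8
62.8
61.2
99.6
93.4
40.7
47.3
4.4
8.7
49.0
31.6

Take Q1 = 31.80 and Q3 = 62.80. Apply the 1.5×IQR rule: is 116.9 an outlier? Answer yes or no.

IQR = Q3 − Q1 = 62.80 − 31.80 = 31.00.
Lower fence = Q1 − 1.5·IQR = 31.80 − 46.50 = -14.70.
Upper fence = Q3 + 1.5·IQR = 62.80 + 46.50 = 109.30.
116.9 lies above the upper fence.

yes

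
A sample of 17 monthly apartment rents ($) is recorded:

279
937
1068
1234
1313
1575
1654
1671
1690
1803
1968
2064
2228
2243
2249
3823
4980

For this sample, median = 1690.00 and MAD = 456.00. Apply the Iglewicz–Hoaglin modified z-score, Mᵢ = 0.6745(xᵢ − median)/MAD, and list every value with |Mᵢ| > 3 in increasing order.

3823, 4980

|Mᵢ| > 3 ⇔ |xᵢ − 1690.00| > 3·456.00/0.6745 = 2028.17.
So outliers lie outside [-338.17, 3718.17].
3823: M = 3.16 → outlier.
4980: M = 4.87 → outlier.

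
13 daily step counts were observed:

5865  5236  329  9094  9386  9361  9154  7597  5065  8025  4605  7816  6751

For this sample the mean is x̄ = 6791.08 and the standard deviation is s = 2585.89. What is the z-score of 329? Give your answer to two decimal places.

-2.50

z = (329 − 6791.08) / 2585.89 = -2.50.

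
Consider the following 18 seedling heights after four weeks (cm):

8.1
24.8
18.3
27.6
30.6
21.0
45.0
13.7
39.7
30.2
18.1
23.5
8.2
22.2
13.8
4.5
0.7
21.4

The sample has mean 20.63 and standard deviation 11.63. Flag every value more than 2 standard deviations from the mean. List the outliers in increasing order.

Cutoffs at x̄ ± 2s: 20.63 ± 2·11.63 = [-2.63, 43.89].
45.0: z = 2.10, |z| > 2 → outlier.
Every other value lies within [-2.63, 43.89].

45.0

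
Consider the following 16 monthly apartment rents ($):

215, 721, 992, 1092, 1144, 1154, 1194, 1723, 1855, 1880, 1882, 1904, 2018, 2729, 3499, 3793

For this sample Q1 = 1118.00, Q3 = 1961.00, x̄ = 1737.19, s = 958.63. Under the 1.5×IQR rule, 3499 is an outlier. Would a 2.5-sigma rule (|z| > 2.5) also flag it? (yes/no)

no

z = (3499 − 1737.19) / 958.63 = 1.84.
|z| = 1.84 ≤ 2.5.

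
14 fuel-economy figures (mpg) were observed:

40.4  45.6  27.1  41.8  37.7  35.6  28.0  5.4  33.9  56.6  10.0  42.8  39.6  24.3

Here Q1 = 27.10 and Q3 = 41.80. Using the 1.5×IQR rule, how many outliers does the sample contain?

0

IQR = 14.70; fences at 27.10 − 22.05 = 5.05 and 41.80 + 22.05 = 63.85.
Every value lies within the cutoffs.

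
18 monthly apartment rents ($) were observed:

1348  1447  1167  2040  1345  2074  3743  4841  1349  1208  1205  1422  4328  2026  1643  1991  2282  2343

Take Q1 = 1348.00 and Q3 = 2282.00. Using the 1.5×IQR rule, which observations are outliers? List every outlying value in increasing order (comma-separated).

3743, 4328, 4841

IQR = Q3 − Q1 = 2282.00 − 1348.00 = 934.00.
Lower fence = Q1 − 1.5·IQR = 1348.00 − 1401.00 = -53.00.
Upper fence = Q3 + 1.5·IQR = 2282.00 + 1401.00 = 3683.00.
3743 > 3683.00 → outlier.
4328 > 3683.00 → outlier.
4841 > 3683.00 → outlier.
All remaining values lie within [-53.00, 3683.00].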